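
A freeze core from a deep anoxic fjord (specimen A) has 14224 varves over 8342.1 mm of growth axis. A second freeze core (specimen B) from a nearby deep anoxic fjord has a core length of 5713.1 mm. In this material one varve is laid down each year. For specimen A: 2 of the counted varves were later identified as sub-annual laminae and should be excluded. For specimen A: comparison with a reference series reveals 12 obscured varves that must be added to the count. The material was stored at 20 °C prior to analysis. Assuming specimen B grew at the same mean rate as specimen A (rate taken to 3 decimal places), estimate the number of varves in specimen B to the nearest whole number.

Specimen A: after corrections the count is 14224 − 2 + 12 = 14234 varves.
A: Extension rate ≈ 8342.1 / 14234 = 0.586 mm/year.
For B, 5713.1 / 0.586 = 9749.32 years ≈ 9749 varves.

9749 varves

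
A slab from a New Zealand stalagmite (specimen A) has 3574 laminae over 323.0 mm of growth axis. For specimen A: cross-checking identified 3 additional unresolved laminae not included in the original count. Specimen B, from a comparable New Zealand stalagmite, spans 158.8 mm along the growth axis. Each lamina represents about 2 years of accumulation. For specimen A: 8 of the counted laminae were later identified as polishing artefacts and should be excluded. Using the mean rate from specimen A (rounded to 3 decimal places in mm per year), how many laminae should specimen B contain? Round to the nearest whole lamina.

1764 laminae

Specimen A: after corrections the count is 3574 − 8 + 3 = 3569 laminae.
Specimen A: 3569 laminae at 2 years each span 3569 × 2 = 7138 years.
A: Mean rate = 323.0 mm / 7138 years ≈ 0.045 mm/year.
For B, 158.8 / 0.045 = 3528.89 years; at 2 years per lamina that is 3528.89 / 2 ≈ 1764 laminae.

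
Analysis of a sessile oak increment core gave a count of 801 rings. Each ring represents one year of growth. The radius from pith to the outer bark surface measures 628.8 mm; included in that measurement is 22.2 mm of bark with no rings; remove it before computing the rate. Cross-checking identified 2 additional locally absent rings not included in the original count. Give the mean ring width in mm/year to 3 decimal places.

0.755 mm/year

After corrections the count is 801 + 2 = 803 rings.
Removing the 22.2 mm offcut leaves 628.8 − 22.2 = 606.6 mm.
Mean rate = 606.6 mm / 803 years ≈ 0.755 mm/year.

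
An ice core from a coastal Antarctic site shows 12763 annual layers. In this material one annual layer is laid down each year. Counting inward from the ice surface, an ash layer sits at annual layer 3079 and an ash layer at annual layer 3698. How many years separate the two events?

619 yr

Separation: 3698 − 3079 = 619 annual layers.
That is 619 years at one annual layer per year.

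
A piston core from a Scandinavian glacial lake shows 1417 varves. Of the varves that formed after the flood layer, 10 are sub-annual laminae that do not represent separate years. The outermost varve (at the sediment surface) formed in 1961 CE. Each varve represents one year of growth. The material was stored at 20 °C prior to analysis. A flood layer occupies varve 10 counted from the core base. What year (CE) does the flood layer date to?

1417 − 10 = 1407 varves lie beyond the flood layer toward the sediment surface.
1407 − 10 false = 1397 true varves after the flood layer.
The varve at the sediment surface is 1961 CE, so the flood layer dates to 1961 − 1397 = 564 CE.

564 CE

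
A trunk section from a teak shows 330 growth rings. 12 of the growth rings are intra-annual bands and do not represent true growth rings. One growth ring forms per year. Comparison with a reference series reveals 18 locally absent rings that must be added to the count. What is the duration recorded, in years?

After corrections the count is 330 − 12 + 18 = 336 growth rings.
One growth ring per year makes the duration 336 years.

336 years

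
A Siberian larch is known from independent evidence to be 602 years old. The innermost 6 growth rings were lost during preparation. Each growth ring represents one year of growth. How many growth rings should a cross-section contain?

596 growth rings

One growth ring per year gives 602 growth rings over 602 years.
Subtracting the 6 growth rings not captured gives 602 − 6 = 596 growth rings in the record.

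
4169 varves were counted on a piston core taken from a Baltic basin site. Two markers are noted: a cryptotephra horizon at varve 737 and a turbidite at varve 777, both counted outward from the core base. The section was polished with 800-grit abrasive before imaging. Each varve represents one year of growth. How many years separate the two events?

777 − 737 = 40 varves lie between the two events.
At one varve per year, 40 years elapsed between them.

40 yr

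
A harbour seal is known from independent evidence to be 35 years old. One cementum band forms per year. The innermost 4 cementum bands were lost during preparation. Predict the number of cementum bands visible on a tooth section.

31 cementum bands

Expected cementum bands over 35 years: 35.
35 − 4 missed = 31 cementum bands expected in the prepared section.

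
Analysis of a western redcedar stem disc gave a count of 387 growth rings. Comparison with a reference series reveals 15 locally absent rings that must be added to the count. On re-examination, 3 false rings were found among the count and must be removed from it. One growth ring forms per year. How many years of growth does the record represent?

Adjusted count: 387 − 3 + 15 = 399 growth rings.
One growth ring per year makes the duration 399 years.

399 years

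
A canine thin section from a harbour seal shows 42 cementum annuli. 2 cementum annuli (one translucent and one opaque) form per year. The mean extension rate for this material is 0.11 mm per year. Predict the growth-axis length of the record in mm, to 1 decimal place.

2.3 mm

Dividing by 2 cementum annuli per year: 42 / 2 = 21 years.
21 years at 0.11 mm/year gives 0.11 × 21 = 2.3 mm.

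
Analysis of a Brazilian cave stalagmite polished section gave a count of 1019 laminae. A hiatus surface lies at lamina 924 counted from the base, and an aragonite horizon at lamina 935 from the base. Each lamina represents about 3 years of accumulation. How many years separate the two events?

Separation: 935 − 924 = 11 laminae.
At 3 years per lamina, 11 × 3 = 33 years.

33 years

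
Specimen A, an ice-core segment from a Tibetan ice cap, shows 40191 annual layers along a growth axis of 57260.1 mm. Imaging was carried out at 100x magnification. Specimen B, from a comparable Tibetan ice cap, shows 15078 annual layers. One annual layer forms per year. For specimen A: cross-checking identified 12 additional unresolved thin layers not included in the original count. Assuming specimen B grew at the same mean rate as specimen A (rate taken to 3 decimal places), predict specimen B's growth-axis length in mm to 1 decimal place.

Specimen A: after corrections the count is 40191 + 12 = 40203 annual layers.
A: Extension rate ≈ 57260.1 / 40203 = 1.424 mm/year.
Length of B = 1.424 × 15078 = 21471.1 mm.

21471.1 mm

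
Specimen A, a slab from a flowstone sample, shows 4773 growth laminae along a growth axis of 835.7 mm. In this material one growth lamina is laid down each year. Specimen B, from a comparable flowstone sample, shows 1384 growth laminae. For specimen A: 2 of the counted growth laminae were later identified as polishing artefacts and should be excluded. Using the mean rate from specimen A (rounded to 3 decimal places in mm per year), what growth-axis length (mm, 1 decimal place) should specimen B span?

Specimen A: after corrections the count is 4773 − 2 = 4771 growth laminae.
A: Extension rate ≈ 835.7 / 4771 = 0.175 mm/year.
B's length ≈ 0.175 × 1384 = 242.2 mm.

242.2 mm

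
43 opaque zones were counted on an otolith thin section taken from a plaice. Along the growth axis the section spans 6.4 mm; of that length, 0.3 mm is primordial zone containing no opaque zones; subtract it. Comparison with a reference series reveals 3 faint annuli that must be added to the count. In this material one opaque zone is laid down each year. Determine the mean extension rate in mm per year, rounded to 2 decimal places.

0.13 mm per year

True opaque zone count = 43 + 3 = 46.
Net length = 6.4 − 0.3 = 6.1 mm.
Extension rate ≈ 6.1 / 46 = 0.13 mm per year.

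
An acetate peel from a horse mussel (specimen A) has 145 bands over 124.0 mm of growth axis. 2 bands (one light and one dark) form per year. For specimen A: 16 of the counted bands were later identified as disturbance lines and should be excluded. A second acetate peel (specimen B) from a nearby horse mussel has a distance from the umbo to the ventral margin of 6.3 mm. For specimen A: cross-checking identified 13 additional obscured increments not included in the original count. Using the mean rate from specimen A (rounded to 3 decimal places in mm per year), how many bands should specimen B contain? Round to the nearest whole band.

7 bands

Specimen A: after corrections the count is 145 − 16 + 13 = 142 bands.
Specimen A: dividing by 2 bands per year: 142 / 2 = 71 years.
A: Extension rate ≈ 124.0 / 71 = 1.746 mm/year.
B spans 6.3 / 1.746 = 3.61 years; at 2 bands per year that is 3.61 × 2 ≈ 7 bands.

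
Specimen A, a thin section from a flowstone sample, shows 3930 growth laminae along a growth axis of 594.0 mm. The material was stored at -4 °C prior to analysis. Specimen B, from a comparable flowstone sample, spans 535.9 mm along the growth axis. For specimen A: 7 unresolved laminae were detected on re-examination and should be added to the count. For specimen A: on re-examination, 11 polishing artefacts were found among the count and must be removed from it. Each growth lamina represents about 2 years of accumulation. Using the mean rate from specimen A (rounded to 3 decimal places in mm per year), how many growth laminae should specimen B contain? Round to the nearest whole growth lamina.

3526 growth laminae

Specimen A: adjusted count: 3930 − 11 + 7 = 3926 growth laminae.
Specimen A: at 2 years per growth lamina, 3926 × 2 = 7852 years.
A: Mean rate = 594.0 mm / 7852 years ≈ 0.076 mm/year.
Specimen B: 535.9 mm / 0.076 mm per year = 7051.32 years; at 2 years per growth lamina that is 7051.32 / 2 ≈ 3526 growth laminae.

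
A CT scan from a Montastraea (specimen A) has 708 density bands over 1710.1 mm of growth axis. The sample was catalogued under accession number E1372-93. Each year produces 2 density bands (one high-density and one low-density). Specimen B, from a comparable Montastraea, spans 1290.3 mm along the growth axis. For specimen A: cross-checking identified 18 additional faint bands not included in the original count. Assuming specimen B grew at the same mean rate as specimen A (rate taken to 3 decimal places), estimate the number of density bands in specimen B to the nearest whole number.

548 density bands

Specimen A: correcting the raw count gives 708 + 18 = 726 true density bands.
Specimen A: 726 density bands at 2 per year is 726 / 2 = 363 years.
A: Extension rate ≈ 1710.1 / 363 = 4.711 mm/yr.
B spans 1290.3 / 4.711 = 273.89 years; at 2 density bands per year that is 273.89 × 2 ≈ 548 density bands.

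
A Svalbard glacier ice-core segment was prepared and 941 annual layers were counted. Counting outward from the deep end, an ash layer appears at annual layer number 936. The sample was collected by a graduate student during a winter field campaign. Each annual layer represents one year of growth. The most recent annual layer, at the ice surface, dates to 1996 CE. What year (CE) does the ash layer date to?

The ash layer sits at annual layer 936 from the deep end, so 941 − 936 = 5 annual layers formed after it.
Counting back 5 years from 1996 CE places the ash layer in 1996 − 5 = 1991 CE.

1991 CE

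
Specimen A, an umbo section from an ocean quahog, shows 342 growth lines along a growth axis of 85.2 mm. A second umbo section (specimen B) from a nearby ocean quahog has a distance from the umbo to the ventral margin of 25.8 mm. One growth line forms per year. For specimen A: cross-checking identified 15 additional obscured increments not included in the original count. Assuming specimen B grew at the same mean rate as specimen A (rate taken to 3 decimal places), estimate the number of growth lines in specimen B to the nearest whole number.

108 growth lines

Specimen A: adjusted count: 342 + 15 = 357 growth lines.
A: Mean rate = 85.2 mm / 357 years ≈ 0.239 mm per year.
For B, 25.8 / 0.239 = 107.95 years ≈ 108 growth lines.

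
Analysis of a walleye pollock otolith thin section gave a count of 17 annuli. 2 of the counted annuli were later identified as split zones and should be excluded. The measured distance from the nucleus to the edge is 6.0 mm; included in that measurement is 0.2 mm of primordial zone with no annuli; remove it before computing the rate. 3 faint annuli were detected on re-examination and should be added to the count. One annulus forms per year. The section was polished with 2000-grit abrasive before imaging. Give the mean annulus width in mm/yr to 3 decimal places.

True annulus count = 17 − 2 + 3 = 18.
The growth record spans 6.0 − 0.2 = 5.8 mm.
Extension rate ≈ 5.8 / 18 = 0.322 mm/yr.

0.322 mm/yr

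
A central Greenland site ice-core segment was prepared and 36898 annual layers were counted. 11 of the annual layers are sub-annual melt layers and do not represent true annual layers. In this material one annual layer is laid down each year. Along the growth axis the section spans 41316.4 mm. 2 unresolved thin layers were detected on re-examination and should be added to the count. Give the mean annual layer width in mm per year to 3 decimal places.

Adjusted count: 36898 − 11 + 2 = 36889 annual layers.
Extension rate ≈ 41316.4 / 36889 = 1.120 mm per year.

1.120 mm per year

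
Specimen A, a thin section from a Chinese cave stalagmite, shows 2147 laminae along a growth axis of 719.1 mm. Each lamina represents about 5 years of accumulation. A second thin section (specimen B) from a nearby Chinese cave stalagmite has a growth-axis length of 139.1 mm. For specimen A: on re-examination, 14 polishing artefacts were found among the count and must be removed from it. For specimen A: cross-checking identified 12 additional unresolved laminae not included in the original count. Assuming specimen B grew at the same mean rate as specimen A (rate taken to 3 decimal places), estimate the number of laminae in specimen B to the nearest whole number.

415 laminae

Specimen A: adjusted count: 2147 − 14 + 12 = 2145 laminae.
Specimen A: 2145 laminae at 5 years each span 2145 × 5 = 10725 years.
A: 719.1 mm over 10725 years gives 719.1 / 10725 ≈ 0.067 mm/yr.
For B, 139.1 / 0.067 = 2076.12 years; at 5 years per lamina that is 2076.12 / 5 ≈ 415 laminae.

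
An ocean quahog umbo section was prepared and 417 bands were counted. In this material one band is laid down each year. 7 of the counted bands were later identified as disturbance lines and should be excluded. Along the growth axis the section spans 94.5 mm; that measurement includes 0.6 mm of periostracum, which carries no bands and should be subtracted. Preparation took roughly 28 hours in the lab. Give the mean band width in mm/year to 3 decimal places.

Adjusted count: 417 − 7 = 410 bands.
Removing the 0.6 mm offcut leaves 94.5 − 0.6 = 93.9 mm.
93.9 mm over 410 years gives 93.9 / 410 ≈ 0.229 mm/year.

0.229 mm/year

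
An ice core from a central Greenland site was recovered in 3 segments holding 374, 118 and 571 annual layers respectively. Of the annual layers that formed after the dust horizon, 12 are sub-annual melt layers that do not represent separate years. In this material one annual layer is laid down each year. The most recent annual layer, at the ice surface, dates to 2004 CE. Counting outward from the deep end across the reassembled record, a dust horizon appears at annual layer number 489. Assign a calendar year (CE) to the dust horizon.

1442 CE

Total annual layers = 374 + 118 + 571 = 1063.
1063 − 489 = 574 annual layers lie beyond the dust horizon toward the ice surface.
574 − 12 false = 562 true annual layers after the dust horizon.
Counting back 562 years from 2004 CE places the dust horizon in 2004 − 562 = 1442 CE.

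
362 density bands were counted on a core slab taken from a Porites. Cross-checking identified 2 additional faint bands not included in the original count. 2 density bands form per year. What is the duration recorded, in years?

182 yr

After corrections the count is 362 + 2 = 364 density bands.
With 2 density bands per year, 364 / 2 = 182 years.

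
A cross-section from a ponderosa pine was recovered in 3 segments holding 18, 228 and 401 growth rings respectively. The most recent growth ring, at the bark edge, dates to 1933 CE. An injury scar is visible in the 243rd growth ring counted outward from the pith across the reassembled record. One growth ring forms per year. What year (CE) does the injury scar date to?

Total growth rings = 18 + 228 + 401 = 647.
Between growth ring 243 and the bark edge there are 647 − 243 = 404 growth rings.
1933 − 404 = 1529 CE.

1529 CE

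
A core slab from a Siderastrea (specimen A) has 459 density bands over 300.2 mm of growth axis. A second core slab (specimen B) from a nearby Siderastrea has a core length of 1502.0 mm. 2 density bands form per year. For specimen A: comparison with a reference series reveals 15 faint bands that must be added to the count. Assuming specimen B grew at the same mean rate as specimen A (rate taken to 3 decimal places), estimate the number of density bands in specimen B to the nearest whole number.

2371 density bands

Specimen A: correcting the raw count gives 459 + 15 = 474 true density bands.
Specimen A: dividing by 2 density bands per year: 474 / 2 = 237 years.
A: 300.2 mm over 237 years gives 300.2 / 237 ≈ 1.267 mm/yr.
Specimen B: 1502.0 mm / 1.267 mm per year = 1185.48 years; at 2 density bands per year that is 1185.48 × 2 ≈ 2371 density bands.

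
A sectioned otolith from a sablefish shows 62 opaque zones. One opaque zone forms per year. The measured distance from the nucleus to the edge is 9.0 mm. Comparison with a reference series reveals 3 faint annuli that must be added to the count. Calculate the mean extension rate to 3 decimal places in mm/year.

Adjusted count: 62 + 3 = 65 opaque zones.
Extension rate ≈ 9.0 / 65 = 0.138 mm/year.

0.138 mm/year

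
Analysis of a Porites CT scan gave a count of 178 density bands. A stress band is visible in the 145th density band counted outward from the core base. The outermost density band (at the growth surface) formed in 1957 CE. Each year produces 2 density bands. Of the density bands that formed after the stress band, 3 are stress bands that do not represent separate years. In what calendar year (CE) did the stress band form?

1942 CE

178 − 145 = 33 density bands lie beyond the stress band toward the growth surface.
Excluding 3 false density bands: 33 − 3 = 30.
With 2 density bands per year, 30 / 2 = 15 years.
The density band at the growth surface is 1957 CE, so the stress band dates to 1957 − 15 = 1942 CE.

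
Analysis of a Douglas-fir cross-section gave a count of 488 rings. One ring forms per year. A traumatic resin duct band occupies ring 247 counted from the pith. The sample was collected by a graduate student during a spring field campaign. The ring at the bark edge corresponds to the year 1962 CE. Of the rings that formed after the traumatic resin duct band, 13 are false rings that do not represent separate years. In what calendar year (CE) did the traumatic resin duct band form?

1734 CE

The traumatic resin duct band sits at ring 247 from the pith, so 488 − 247 = 241 rings formed after it.
Removing the 13 false rings leaves 241 − 13 = 228 true rings beyond the traumatic resin duct band.
The ring at the bark edge is 1962 CE, so the traumatic resin duct band dates to 1962 − 228 = 1734 CE.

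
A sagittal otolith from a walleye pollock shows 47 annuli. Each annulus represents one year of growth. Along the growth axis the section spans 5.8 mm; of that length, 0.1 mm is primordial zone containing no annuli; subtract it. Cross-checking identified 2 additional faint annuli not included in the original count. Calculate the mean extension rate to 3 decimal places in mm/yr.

0.116 mm/yr

After corrections the count is 47 + 2 = 49 annuli.
Removing the 0.1 mm offcut leaves 5.8 − 0.1 = 5.7 mm.
Mean rate = 5.7 mm / 49 years ≈ 0.116 mm/yr.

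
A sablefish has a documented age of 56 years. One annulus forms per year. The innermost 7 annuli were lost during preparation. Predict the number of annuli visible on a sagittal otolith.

49 annuli

At one annulus per year, 56 years correspond to 56 annuli.
Less the 7 uncaptured annuli: 56 − 7 = 49.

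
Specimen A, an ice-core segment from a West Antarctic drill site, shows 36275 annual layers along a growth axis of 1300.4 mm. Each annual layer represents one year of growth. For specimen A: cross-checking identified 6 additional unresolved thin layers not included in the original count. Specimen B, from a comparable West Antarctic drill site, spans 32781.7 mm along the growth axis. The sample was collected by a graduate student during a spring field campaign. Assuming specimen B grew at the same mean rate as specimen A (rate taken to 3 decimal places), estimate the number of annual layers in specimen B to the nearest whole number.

910603 annual layers

Specimen A: true annual layer count = 36275 + 6 = 36281.
A: 1300.4 mm over 36281 years gives 1300.4 / 36281 ≈ 0.036 mm per year.
Specimen B: 32781.7 mm / 0.036 mm per year = 910602.78 years ≈ 910603 annual layers.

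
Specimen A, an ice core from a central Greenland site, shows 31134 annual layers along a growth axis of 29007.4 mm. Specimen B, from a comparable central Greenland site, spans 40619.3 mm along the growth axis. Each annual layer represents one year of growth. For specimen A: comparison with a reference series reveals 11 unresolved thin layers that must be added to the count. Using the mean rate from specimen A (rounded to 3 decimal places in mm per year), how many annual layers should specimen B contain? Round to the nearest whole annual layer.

Specimen A: after corrections the count is 31134 + 11 = 31145 annual layers.
A: Mean rate = 29007.4 mm / 31145 years ≈ 0.931 mm/year.
For B, 40619.3 / 0.931 = 43629.75 years ≈ 43630 annual layers.

43630 annual layers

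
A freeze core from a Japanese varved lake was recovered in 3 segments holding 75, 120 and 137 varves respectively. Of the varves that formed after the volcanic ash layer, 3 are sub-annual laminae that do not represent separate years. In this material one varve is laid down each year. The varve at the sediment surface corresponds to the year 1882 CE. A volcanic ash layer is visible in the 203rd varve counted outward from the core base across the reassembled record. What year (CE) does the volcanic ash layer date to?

1756 CE

Total varves = 75 + 120 + 137 = 332.
Between varve 203 and the sediment surface there are 332 − 203 = 129 varves.
Excluding 3 false varves: 129 − 3 = 126.
Counting back 126 years from 1882 CE places the volcanic ash layer in 1882 − 126 = 1756 CE.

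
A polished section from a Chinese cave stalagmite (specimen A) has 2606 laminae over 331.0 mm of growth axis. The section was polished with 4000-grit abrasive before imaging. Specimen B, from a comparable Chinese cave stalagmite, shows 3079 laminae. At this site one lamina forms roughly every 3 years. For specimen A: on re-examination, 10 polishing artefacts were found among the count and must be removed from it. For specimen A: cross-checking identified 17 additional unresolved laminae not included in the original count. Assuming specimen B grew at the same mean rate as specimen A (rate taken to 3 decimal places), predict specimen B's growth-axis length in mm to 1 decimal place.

Specimen A: after corrections the count is 2606 − 10 + 17 = 2613 laminae.
Specimen A: 2613 laminae at 3 years each span 2613 × 3 = 7839 years.
A: 331.0 mm over 7839 years gives 331.0 / 7839 ≈ 0.042 mm/yr.
Specimen B: at 3 years per lamina, 3079 × 3 = 9237 years. B's length ≈ 0.042 × 9237 = 388.0 mm.

388.0 mm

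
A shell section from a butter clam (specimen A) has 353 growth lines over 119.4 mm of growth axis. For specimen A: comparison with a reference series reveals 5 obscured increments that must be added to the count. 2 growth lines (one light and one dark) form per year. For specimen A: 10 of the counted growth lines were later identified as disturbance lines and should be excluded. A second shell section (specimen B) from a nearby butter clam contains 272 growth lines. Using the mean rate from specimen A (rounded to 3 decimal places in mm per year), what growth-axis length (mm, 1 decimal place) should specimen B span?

Specimen A: after corrections the count is 353 − 10 + 5 = 348 growth lines.
Specimen A: 348 growth lines at 2 per year is 348 / 2 = 174 years.
A: Extension rate ≈ 119.4 / 174 = 0.686 mm per year.
Specimen B: dividing by 2 growth lines per year: 272 / 2 = 136 years. Length of B = 0.686 × 136 = 93.3 mm.

93.3 mm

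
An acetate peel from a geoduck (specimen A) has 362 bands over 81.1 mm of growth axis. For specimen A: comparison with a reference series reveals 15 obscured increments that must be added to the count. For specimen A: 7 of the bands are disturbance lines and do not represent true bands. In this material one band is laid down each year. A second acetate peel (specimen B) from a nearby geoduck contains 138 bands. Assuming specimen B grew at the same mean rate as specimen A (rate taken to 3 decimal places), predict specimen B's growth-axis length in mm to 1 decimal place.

30.2 mm

Specimen A: after corrections the count is 362 − 7 + 15 = 370 bands.
A: 81.1 mm over 370 years gives 81.1 / 370 ≈ 0.219 mm/year.
For B, 0.219 mm/year × 138 years = 30.2 mm.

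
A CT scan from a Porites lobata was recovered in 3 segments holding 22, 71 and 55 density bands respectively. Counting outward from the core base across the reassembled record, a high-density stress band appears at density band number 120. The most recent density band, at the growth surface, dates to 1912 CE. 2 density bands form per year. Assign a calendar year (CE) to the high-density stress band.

Total density bands = 22 + 71 + 55 = 148.
Between density band 120 and the growth surface there are 148 − 120 = 28 density bands.
Dividing by 2 density bands per year: 28 / 2 = 14 years.
1912 − 14 = 1898 CE.

1898 CE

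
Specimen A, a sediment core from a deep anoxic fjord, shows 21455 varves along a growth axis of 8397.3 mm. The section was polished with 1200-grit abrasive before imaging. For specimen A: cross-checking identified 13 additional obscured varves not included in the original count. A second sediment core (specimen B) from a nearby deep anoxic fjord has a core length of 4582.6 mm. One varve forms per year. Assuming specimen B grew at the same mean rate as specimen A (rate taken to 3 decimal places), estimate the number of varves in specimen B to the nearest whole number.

Specimen A: true varve count = 21455 + 13 = 21468.
A: 8397.3 mm over 21468 years gives 8397.3 / 21468 ≈ 0.391 mm per year.
For B, 4582.6 / 0.391 = 11720.20 years ≈ 11720 varves.

11720 varves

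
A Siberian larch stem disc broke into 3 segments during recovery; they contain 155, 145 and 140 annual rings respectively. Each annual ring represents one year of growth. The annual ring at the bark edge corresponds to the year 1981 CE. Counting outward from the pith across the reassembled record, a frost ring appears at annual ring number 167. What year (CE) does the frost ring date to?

Total annual rings = 155 + 145 + 140 = 440.
440 − 167 = 273 annual rings lie beyond the frost ring toward the bark edge.
Counting back 273 years from 1981 CE places the frost ring in 1981 − 273 = 1708 CE.

1708 CE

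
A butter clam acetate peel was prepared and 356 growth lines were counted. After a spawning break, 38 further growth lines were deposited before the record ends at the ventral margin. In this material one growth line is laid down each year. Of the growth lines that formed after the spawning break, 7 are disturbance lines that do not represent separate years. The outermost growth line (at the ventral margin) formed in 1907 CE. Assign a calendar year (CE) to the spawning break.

38 growth lines post-date the spawning break.
38 − 7 false = 31 true growth lines after the spawning break.
The growth line at the ventral margin is 1907 CE, so the spawning break dates to 1907 − 31 = 1876 CE.

1876 CE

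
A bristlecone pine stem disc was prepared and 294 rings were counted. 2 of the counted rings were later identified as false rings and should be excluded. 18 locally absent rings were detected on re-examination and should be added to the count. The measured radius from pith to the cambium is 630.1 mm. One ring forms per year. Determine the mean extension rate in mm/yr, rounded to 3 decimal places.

2.033 mm/yr

Correcting the raw count gives 294 − 2 + 18 = 310 true rings.
Extension rate ≈ 630.1 / 310 = 2.033 mm/yr.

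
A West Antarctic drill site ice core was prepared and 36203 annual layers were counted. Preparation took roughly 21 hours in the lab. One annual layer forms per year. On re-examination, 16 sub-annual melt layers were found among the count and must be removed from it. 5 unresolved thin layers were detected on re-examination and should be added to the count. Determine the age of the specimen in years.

36192 years

Adjusted count: 36203 − 16 + 5 = 36192 annual layers.
One annual layer per year makes the duration 36192 years.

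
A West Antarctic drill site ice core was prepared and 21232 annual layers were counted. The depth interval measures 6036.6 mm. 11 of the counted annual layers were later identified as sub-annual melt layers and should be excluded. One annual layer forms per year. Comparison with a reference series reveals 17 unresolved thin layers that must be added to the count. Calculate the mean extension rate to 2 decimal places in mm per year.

0.28 mm per year

After corrections the count is 21232 − 11 + 17 = 21238 annual layers.
Mean rate = 6036.6 mm / 21238 years ≈ 0.28 mm per year.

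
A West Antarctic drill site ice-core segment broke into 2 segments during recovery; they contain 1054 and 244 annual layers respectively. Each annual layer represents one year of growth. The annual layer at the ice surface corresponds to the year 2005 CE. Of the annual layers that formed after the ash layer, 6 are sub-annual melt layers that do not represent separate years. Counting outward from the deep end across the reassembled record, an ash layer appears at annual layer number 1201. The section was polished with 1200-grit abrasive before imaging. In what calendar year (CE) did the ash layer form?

1914 CE

Total annual layers = 1054 + 244 = 1298.
1298 − 1201 = 97 annual layers lie beyond the ash layer toward the ice surface.
97 − 6 false = 91 true annual layers after the ash layer.
The annual layer at the ice surface is 2005 CE, so the ash layer dates to 2005 − 91 = 1914 CE.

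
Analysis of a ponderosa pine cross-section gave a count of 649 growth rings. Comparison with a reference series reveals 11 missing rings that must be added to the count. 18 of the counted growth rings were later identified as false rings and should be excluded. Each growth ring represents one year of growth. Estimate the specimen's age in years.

Adjusted count: 649 − 18 + 11 = 642 growth rings.
One growth ring per year makes the duration 642 years.

642 years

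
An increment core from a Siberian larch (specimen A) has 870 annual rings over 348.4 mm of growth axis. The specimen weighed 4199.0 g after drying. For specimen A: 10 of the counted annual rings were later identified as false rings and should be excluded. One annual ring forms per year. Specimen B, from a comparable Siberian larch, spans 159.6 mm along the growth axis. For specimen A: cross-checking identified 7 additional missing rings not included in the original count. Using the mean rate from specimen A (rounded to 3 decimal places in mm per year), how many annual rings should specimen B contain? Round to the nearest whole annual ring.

397 annual rings

Specimen A: adjusted count: 870 − 10 + 7 = 867 annual rings.
A: 348.4 mm over 867 years gives 348.4 / 867 ≈ 0.402 mm per year.
Specimen B: 159.6 mm / 0.402 mm per year = 397.01 years ≈ 397 annual rings.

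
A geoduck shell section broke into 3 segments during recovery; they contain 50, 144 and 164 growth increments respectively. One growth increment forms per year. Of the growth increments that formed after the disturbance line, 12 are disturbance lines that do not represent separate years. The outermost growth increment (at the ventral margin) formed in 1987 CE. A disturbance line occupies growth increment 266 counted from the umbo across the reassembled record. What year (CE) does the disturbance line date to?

1907 CE

Total growth increments = 50 + 144 + 164 = 358.
The disturbance line sits at growth increment 266 from the umbo, so 358 − 266 = 92 growth increments formed after it.
Excluding 12 false growth increments: 92 − 12 = 80.
Counting back 80 years from 1987 CE places the disturbance line in 1987 − 80 = 1907 CE.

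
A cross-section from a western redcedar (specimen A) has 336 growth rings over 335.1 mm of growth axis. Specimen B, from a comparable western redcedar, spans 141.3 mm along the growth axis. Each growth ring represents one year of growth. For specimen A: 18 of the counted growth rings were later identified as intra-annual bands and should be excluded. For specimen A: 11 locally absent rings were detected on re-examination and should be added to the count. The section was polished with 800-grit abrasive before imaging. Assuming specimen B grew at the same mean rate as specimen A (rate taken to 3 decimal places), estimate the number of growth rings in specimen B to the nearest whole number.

139 growth rings

Specimen A: adjusted count: 336 − 18 + 11 = 329 growth rings.
A: 335.1 mm over 329 years gives 335.1 / 329 ≈ 1.019 mm/year.
Specimen B: 141.3 mm / 1.019 mm per year = 138.67 years ≈ 139 growth rings.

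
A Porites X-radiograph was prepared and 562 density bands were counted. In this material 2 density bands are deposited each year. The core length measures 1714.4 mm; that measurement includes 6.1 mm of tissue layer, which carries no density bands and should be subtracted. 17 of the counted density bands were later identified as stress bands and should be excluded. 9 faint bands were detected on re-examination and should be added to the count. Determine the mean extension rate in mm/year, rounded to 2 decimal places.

6.17 mm/year

True density band count = 562 − 17 + 9 = 554.
Dividing by 2 density bands per year: 554 / 2 = 277 years.
The growth record spans 1714.4 − 6.1 = 1708.3 mm.
Extension rate ≈ 1708.3 / 277 = 6.17 mm/year.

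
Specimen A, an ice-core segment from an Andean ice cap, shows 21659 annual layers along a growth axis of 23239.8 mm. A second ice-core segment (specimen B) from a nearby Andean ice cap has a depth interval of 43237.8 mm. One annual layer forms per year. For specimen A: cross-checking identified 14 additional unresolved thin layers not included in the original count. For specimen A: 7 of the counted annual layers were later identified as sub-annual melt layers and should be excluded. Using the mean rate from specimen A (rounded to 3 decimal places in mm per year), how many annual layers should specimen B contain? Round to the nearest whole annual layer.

40296 annual layers

Specimen A: true annual layer count = 21659 − 7 + 14 = 21666.
A: Mean rate = 23239.8 mm / 21666 years ≈ 1.073 mm/year.
B spans 43237.8 / 1.073 = 40296.18 years ≈ 40296 annual layers.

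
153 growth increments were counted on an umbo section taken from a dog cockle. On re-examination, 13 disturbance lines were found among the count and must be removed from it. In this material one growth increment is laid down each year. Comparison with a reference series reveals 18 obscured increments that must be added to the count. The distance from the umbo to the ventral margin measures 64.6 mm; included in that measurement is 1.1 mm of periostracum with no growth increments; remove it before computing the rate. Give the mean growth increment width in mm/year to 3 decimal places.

Correcting the raw count gives 153 − 13 + 18 = 158 true growth increments.
The growth record spans 64.6 − 1.1 = 63.5 mm.
63.5 mm over 158 years gives 63.5 / 158 ≈ 0.402 mm/year.

0.402 mm/year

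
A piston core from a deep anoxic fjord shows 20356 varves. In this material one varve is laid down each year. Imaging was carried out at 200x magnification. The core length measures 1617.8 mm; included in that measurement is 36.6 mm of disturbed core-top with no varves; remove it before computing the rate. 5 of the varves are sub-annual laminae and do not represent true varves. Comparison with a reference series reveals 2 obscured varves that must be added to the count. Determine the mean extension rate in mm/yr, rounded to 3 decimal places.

After corrections the count is 20356 − 5 + 2 = 20353 varves.
Removing the 36.6 mm offcut leaves 1617.8 − 36.6 = 1581.2 mm.
Extension rate ≈ 1581.2 / 20353 = 0.078 mm/yr.

0.078 mm/yr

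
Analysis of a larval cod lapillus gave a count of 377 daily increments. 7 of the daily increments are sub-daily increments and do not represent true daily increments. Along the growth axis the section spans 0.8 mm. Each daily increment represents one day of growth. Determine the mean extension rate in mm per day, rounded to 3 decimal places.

After corrections the count is 377 − 7 = 370 daily increments.
0.8 mm over 370 days gives 0.8 / 370 ≈ 0.002 mm per day.

0.002 mm per day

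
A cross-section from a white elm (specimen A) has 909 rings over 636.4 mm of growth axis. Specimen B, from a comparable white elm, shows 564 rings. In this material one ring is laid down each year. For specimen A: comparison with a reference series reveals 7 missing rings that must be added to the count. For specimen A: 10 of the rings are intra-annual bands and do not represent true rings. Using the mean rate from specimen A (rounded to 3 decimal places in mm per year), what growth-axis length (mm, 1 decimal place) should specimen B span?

395.9 mm

Specimen A: true ring count = 909 − 10 + 7 = 906.
A: Mean rate = 636.4 mm / 906 years ≈ 0.702 mm/yr.
Length of B = 0.702 × 564 = 395.9 mm.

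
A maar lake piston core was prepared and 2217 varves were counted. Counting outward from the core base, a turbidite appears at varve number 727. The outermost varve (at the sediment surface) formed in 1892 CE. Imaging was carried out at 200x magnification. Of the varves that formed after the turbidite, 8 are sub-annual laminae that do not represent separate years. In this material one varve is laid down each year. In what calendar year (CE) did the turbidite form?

410 CE

2217 − 727 = 1490 varves lie beyond the turbidite toward the sediment surface.
Removing the 8 false varves leaves 1490 − 8 = 1482 true varves beyond the turbidite.
The varve at the sediment surface is 1892 CE, so the turbidite dates to 1892 − 1482 = 410 CE.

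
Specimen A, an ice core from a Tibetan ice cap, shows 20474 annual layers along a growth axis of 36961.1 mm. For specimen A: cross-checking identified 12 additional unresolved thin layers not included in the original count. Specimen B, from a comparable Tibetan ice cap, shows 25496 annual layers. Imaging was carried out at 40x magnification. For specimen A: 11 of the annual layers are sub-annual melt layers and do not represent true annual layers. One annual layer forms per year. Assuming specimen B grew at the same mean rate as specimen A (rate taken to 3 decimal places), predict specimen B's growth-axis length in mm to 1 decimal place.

Specimen A: true annual layer count = 20474 − 11 + 12 = 20475.
A: Extension rate ≈ 36961.1 / 20475 = 1.805 mm/yr.
Length of B = 1.805 × 25496 = 46020.3 mm.

46020.3 mm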